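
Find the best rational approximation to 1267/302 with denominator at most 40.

151/36

Expand x = 1267/302 as a continued fraction with the Euclidean algorithm:
  1267 = 4*302 + 59, so a_0 = 4.
  302 = 5*59 + 7, so a_1 = 5.
  59 = 8*7 + 3, so a_2 = 8.
  7 = 2*3 + 1, so a_3 = 2.
  3 = 3*1 + 0, so a_4 = 3.
so x = [4; 5, 8, 2, 3].
Convergents (p_i = a_i*p_{i-1} + p_{i-2}, q_i = a_i*q_{i-1} + q_{i-2} with p_{-2}=0, p_{-1}=1, q_{-2}=1, q_{-1}=0), until the denominator exceeds 40:
  i=0: a_0=4, p_0 = 4*1 + 0 = 4, q_0 = 4*0 + 1 = 1.
  i=1: a_1=5, p_1 = 5*4 + 1 = 21, q_1 = 5*1 + 0 = 5.
  i=2: a_2=8, p_2 = 8*21 + 4 = 172, q_2 = 8*5 + 1 = 41.
q_2 = 41 > 40, so the last convergent with denominator <= 40 is p_1/q_1 = 21/5.
The closest fraction with denominator <= 40 is either p_1/q_1 or the intermediate fraction (k*p_1 + p_0)/(k*q_1 + q_0) with the largest k >= 1 whose denominator stays <= 40; these approach x as k grows, and every other convergent or intermediate fraction in range is farther away.
Largest k: floor((40 - q_0)/q_1) = floor((40 - 1)/5) = 7.
That gives (7*21 + 4)/(7*5 + 1) = 151/36.
Compare the errors: |x - 21/5| = |1267*5 - 21*302|/(302*5) = 7/1510, and |x - 151/36| = |1267*36 - 151*302|/(302*36) = 10/10872.
Cross-multiplying, 10*1510 = 15100 < 76104 = 7*10872, so 10/10872 is smaller: the intermediate fraction 151/36 is closer to x than 21/5.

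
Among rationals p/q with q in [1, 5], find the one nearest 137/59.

Expand x = 137/59 as a continued fraction with the Euclidean algorithm:
  137 = 2*59 + 19, so a_0 = 2.
  59 = 3*19 + 2, so a_1 = 3.
  19 = 9*2 + 1, so a_2 = 9.
  2 = 2*1 + 0, so a_3 = 2.
so x = [2; 3, 9, 2].
Convergents (p_i = a_i*p_{i-1} + p_{i-2}, q_i = a_i*q_{i-1} + q_{i-2} with p_{-2}=0, p_{-1}=1, q_{-2}=1, q_{-1}=0), until the denominator exceeds 5:
  i=0: a_0=2, p_0 = 2*1 + 0 = 2, q_0 = 2*0 + 1 = 1.
  i=1: a_1=3, p_1 = 3*2 + 1 = 7, q_1 = 3*1 + 0 = 3.
  i=2: a_2=9, p_2 = 9*7 + 2 = 65, q_2 = 9*3 + 1 = 28.
q_2 = 28 > 5, so the last convergent with denominator <= 5 is p_1/q_1 = 7/3.
The closest fraction with denominator <= 5 is either p_1/q_1 or the intermediate fraction (k*p_1 + p_0)/(k*q_1 + q_0) with the largest k >= 1 whose denominator stays <= 5; these approach x as k grows, and every other convergent or intermediate fraction in range is farther away.
Largest k: floor((5 - q_0)/q_1) = floor((5 - 1)/3) = 1.
That gives (1*7 + 2)/(1*3 + 1) = 9/4.
Compare the errors: |x - 7/3| = |137*3 - 7*59|/(59*3) = 2/177, and |x - 9/4| = |137*4 - 9*59|/(59*4) = 17/236.
Cross-multiplying, 2*236 = 472 < 3009 = 17*177, so 2/177 is smaller: the convergent 7/3 is closer to x than 9/4.

7/3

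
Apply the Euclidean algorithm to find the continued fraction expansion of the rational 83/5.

Run the Euclidean algorithm on 83 and 5; the successive quotients are the partial quotients a_0, a_1, ... (each step inverts the fractional part left over by the previous one):
  83 = 16*5 + 3, so a_0 = 16.
  5 = 1*3 + 2, so a_1 = 1.
  3 = 1*2 + 1, so a_2 = 1.
  2 = 2*1 + 0, so a_3 = 2.
The remainder reaches 0 after 4 divisions, so the expansion has 4 partial quotients, read off in order.

[16; 1, 1, 2]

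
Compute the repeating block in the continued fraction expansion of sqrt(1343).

[36; (1, 1, 1, 4, 1, 35, 1, 4, 1, 1, 1, 72)]

Write x_i = (sqrt(1343) + m_i)/d_i with (m_0, d_0) = (0, 1). a_0 = floor(sqrt(1343)) = 36, since 36^2 = 1296 <= 1343 < 1369 = 37^2.
Iterate m_{i+1} = d_i*a_i - m_i, d_{i+1} = (1343 - m_{i+1}^2)/d_i, a_{i+1} = floor((a_0 + m_{i+1})/d_{i+1}):
  m_1 = 1*36 - 0 = 36, d_1 = (1343 - 36^2)/1 = 47/1 = 47, a_1 = floor((36 + 36)/47) = 1.
  m_2 = 47*1 - 36 = 11, d_2 = (1343 - 11^2)/47 = 1222/47 = 26, a_2 = floor((36 + 11)/26) = 1.
  m_3 = 26*1 - 11 = 15, d_3 = (1343 - 15^2)/26 = 1118/26 = 43, a_3 = floor((36 + 15)/43) = 1.
  m_4 = 43*1 - 15 = 28, d_4 = (1343 - 28^2)/43 = 559/43 = 13, a_4 = floor((36 + 28)/13) = 4.
  m_5 = 13*4 - 28 = 24, d_5 = (1343 - 24^2)/13 = 767/13 = 59, a_5 = floor((36 + 24)/59) = 1.
  m_6 = 59*1 - 24 = 35, d_6 = (1343 - 35^2)/59 = 118/59 = 2, a_6 = floor((36 + 35)/2) = 35.
  m_7 = 2*35 - 35 = 35, d_7 = (1343 - 35^2)/2 = 118/2 = 59, a_7 = floor((36 + 35)/59) = 1.
  m_8 = 59*1 - 35 = 24, d_8 = (1343 - 24^2)/59 = 767/59 = 13, a_8 = floor((36 + 24)/13) = 4.
  m_9 = 13*4 - 24 = 28, d_9 = (1343 - 28^2)/13 = 559/13 = 43, a_9 = floor((36 + 28)/43) = 1.
  m_10 = 43*1 - 28 = 15, d_10 = (1343 - 15^2)/43 = 1118/43 = 26, a_10 = floor((36 + 15)/26) = 1.
  m_11 = 26*1 - 15 = 11, d_11 = (1343 - 11^2)/26 = 1222/26 = 47, a_11 = floor((36 + 11)/47) = 1.
  m_12 = 47*1 - 11 = 36, d_12 = (1343 - 36^2)/47 = 47/47 = 1, a_12 = floor((36 + 36)/1) = 72.
  m_13 = 1*72 - 36 = 36, d_13 = (1343 - 36^2)/1 = 47/1 = 47: (m_13, d_13) = (m_1, d_1) = (36, 47), so from here the quotients repeat a_1, ..., a_12; the period length is 12.
Hence the expansion of sqrt(1343) is a_0 = 36 followed by the repeating block 1, 1, 1, 4, 1, 35, 1, 4, 1, 1, 1, 72 (period 12).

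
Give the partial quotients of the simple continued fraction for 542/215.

Run the Euclidean algorithm on 542 and 215; the successive quotients are the partial quotients a_0, a_1, ... (each step inverts the fractional part left over by the previous one):
  542 = 2*215 + 112, so a_0 = 2.
  215 = 1*112 + 103, so a_1 = 1.
  112 = 1*103 + 9, so a_2 = 1.
  103 = 11*9 + 4, so a_3 = 11.
  9 = 2*4 + 1, so a_4 = 2.
  4 = 4*1 + 0, so a_5 = 4.
The remainder reaches 0 after 6 divisions, so the expansion has 6 partial quotients, read off in order.

[2; 1, 1, 11, 2, 4]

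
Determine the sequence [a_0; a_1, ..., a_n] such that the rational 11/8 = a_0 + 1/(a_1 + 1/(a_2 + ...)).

[1; 2, 1, 2]

Run the Euclidean algorithm on 11 and 8; the successive quotients are the partial quotients a_0, a_1, ... (each step inverts the fractional part left over by the previous one):
  11 = 1*8 + 3, so a_0 = 1.
  8 = 2*3 + 2, so a_1 = 2.
  3 = 1*2 + 1, so a_2 = 1.
  2 = 2*1 + 0, so a_3 = 2.
The remainder reaches 0 after 4 divisions, so the expansion has 4 partial quotients, read off in order.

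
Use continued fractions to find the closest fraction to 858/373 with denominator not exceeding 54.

Expand x = 858/373 as a continued fraction with the Euclidean algorithm:
  858 = 2*373 + 112, so a_0 = 2.
  373 = 3*112 + 37, so a_1 = 3.
  112 = 3*37 + 1, so a_2 = 3.
  37 = 37*1 + 0, so a_3 = 37.
so x = [2; 3, 3, 37].
Convergents (p_i = a_i*p_{i-1} + p_{i-2}, q_i = a_i*q_{i-1} + q_{i-2} with p_{-2}=0, p_{-1}=1, q_{-2}=1, q_{-1}=0), until the denominator exceeds 54:
  i=0: a_0=2, p_0 = 2*1 + 0 = 2, q_0 = 2*0 + 1 = 1.
  i=1: a_1=3, p_1 = 3*2 + 1 = 7, q_1 = 3*1 + 0 = 3.
  i=2: a_2=3, p_2 = 3*7 + 2 = 23, q_2 = 3*3 + 1 = 10.
  i=3: a_3=37, p_3 = 37*23 + 7 = 858, q_3 = 37*10 + 3 = 373.
q_3 = 373 > 54, so the last convergent with denominator <= 54 is p_2/q_2 = 23/10.
The closest fraction with denominator <= 54 is either p_2/q_2 or the intermediate fraction (k*p_2 + p_1)/(k*q_2 + q_1) with the largest k >= 1 whose denominator stays <= 54; these approach x as k grows, and every other convergent or intermediate fraction in range is farther away.
Largest k: floor((54 - q_1)/q_2) = floor((54 - 3)/10) = 5.
That gives (5*23 + 7)/(5*10 + 3) = 122/53.
Compare the errors: |x - 23/10| = |858*10 - 23*373|/(373*10) = 1/3730, and |x - 122/53| = |858*53 - 122*373|/(373*53) = 32/19769.
Cross-multiplying, 1*19769 = 19769 < 119360 = 32*3730, so 1/3730 is smaller: the convergent 23/10 is closer to x than 122/53.

23/10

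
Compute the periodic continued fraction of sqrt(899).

Write x_i = (sqrt(899) + m_i)/d_i with (m_0, d_0) = (0, 1). a_0 = floor(sqrt(899)) = 29, since 29^2 = 841 <= 899 < 900 = 30^2.
Iterate m_{i+1} = d_i*a_i - m_i, d_{i+1} = (899 - m_{i+1}^2)/d_i, a_{i+1} = floor((a_0 + m_{i+1})/d_{i+1}):
  m_1 = 1*29 - 0 = 29, d_1 = (899 - 29^2)/1 = 58/1 = 58, a_1 = floor((29 + 29)/58) = 1.
  m_2 = 58*1 - 29 = 29, d_2 = (899 - 29^2)/58 = 58/58 = 1, a_2 = floor((29 + 29)/1) = 58.
  m_3 = 1*58 - 29 = 29, d_3 = (899 - 29^2)/1 = 58/1 = 58: (m_3, d_3) = (m_1, d_1) = (29, 58), so from here the quotients repeat a_1, a_2; the period length is 2.
Hence the expansion of sqrt(899) is a_0 = 29 followed by the repeating block 1, 58 (period 2).

[29; (1, 58)]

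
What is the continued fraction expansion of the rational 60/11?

Run the Euclidean algorithm on 60 and 11; the successive quotients are the partial quotients a_0, a_1, ... (each step inverts the fractional part left over by the previous one):
  60 = 5*11 + 5, so a_0 = 5.
  11 = 2*5 + 1, so a_1 = 2.
  5 = 5*1 + 0, so a_2 = 5.
The remainder reaches 0 after 3 divisions, so the expansion has 3 partial quotients, read off in order.

[5; 2, 5]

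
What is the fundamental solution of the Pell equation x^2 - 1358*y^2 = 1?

First expand sqrt(1358) as a continued fraction. With x_i = (sqrt(1358) + m_i)/d_i and (m_0, d_0) = (0, 1): a_0 = floor(sqrt(1358)) = 36, since 36^2 = 1296 <= 1358 < 1369 = 37^2.
Iterate m_{i+1} = d_i*a_i - m_i, d_{i+1} = (1358 - m_{i+1}^2)/d_i, a_{i+1} = floor((a_0 + m_{i+1})/d_{i+1}):
  m_1 = 1*36 - 0 = 36, d_1 = (1358 - 36^2)/1 = 62/1 = 62, a_1 = floor((36 + 36)/62) = 1.
  m_2 = 62*1 - 36 = 26, d_2 = (1358 - 26^2)/62 = 682/62 = 11, a_2 = floor((36 + 26)/11) = 5.
  m_3 = 11*5 - 26 = 29, d_3 = (1358 - 29^2)/11 = 517/11 = 47, a_3 = floor((36 + 29)/47) = 1.
  m_4 = 47*1 - 29 = 18, d_4 = (1358 - 18^2)/47 = 1034/47 = 22, a_4 = floor((36 + 18)/22) = 2.
  m_5 = 22*2 - 18 = 26, d_5 = (1358 - 26^2)/22 = 682/22 = 31, a_5 = floor((36 + 26)/31) = 2.
  m_6 = 31*2 - 26 = 36, d_6 = (1358 - 36^2)/31 = 62/31 = 2, a_6 = floor((36 + 36)/2) = 36.
  m_7 = 2*36 - 36 = 36, d_7 = (1358 - 36^2)/2 = 62/2 = 31, a_7 = floor((36 + 36)/31) = 2.
  m_8 = 31*2 - 36 = 26, d_8 = (1358 - 26^2)/31 = 682/31 = 22, a_8 = floor((36 + 26)/22) = 2.
  m_9 = 22*2 - 26 = 18, d_9 = (1358 - 18^2)/22 = 1034/22 = 47, a_9 = floor((36 + 18)/47) = 1.
  m_10 = 47*1 - 18 = 29, d_10 = (1358 - 29^2)/47 = 517/47 = 11, a_10 = floor((36 + 29)/11) = 5.
  m_11 = 11*5 - 29 = 26, d_11 = (1358 - 26^2)/11 = 682/11 = 62, a_11 = floor((36 + 26)/62) = 1.
  m_12 = 62*1 - 26 = 36, d_12 = (1358 - 36^2)/62 = 62/62 = 1, a_12 = floor((36 + 36)/1) = 72.
  m_13 = 1*72 - 36 = 36, d_13 = (1358 - 36^2)/1 = 62/1 = 62: (m_13, d_13) = (m_1, d_1) = (36, 62), so from here the quotients repeat a_1, ..., a_12; the period length is 12.
So sqrt(1358) = [36; (1, 5, 1, 2, 2, 36, 2, 2, 1, 5, 1, 72)] with period length k = 12.
k is even, so the fundamental solution of x^2 - 1358y^2 = 1 is (p_{k-1}, q_{k-1}) = (p_11, q_11); compute convergents through index 11.
Convergents (p_i = a_i*p_{i-1} + p_{i-2}, q_i = a_i*q_{i-1} + q_{i-2} with p_{-2}=0, p_{-1}=1, q_{-2}=1, q_{-1}=0):
  i=0: a_0=36, p_0 = 36*1 + 0 = 36, q_0 = 36*0 + 1 = 1.
  i=1: a_1=1, p_1 = 1*36 + 1 = 37, q_1 = 1*1 + 0 = 1.
  i=2: a_2=5, p_2 = 5*37 + 36 = 221, q_2 = 5*1 + 1 = 6.
  i=3: a_3=1, p_3 = 1*221 + 37 = 258, q_3 = 1*6 + 1 = 7.
  i=4: a_4=2, p_4 = 2*258 + 221 = 737, q_4 = 2*7 + 6 = 20.
  i=5: a_5=2, p_5 = 2*737 + 258 = 1732, q_5 = 2*20 + 7 = 47.
  i=6: a_6=36, p_6 = 36*1732 + 737 = 63089, q_6 = 36*47 + 20 = 1712.
  i=7: a_7=2, p_7 = 2*63089 + 1732 = 127910, q_7 = 2*1712 + 47 = 3471.
  i=8: a_8=2, p_8 = 2*127910 + 63089 = 318909, q_8 = 2*3471 + 1712 = 8654.
  i=9: a_9=1, p_9 = 1*318909 + 127910 = 446819, q_9 = 1*8654 + 3471 = 12125.
  i=10: a_10=5, p_10 = 5*446819 + 318909 = 2553004, q_10 = 5*12125 + 8654 = 69279.
  i=11: a_11=1, p_11 = 1*2553004 + 446819 = 2999823, q_11 = 1*69279 + 12125 = 81404.
Check: 2999823^2 - 1358*81404^2 = 8998938031329 - 8998938031328 = 1, so (x, y) = (2999823, 81404) solves the equation, and by the theorem it is the least positive solution.

(x, y) = (2999823, 81404)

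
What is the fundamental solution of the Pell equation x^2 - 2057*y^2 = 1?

First expand sqrt(2057) as a continued fraction. With x_i = (sqrt(2057) + m_i)/d_i and (m_0, d_0) = (0, 1): a_0 = floor(sqrt(2057)) = 45, since 45^2 = 2025 <= 2057 < 2116 = 46^2.
Iterate m_{i+1} = d_i*a_i - m_i, d_{i+1} = (2057 - m_{i+1}^2)/d_i, a_{i+1} = floor((a_0 + m_{i+1})/d_{i+1}):
  m_1 = 1*45 - 0 = 45, d_1 = (2057 - 45^2)/1 = 32/1 = 32, a_1 = floor((45 + 45)/32) = 2.
  m_2 = 32*2 - 45 = 19, d_2 = (2057 - 19^2)/32 = 1696/32 = 53, a_2 = floor((45 + 19)/53) = 1.
  m_3 = 53*1 - 19 = 34, d_3 = (2057 - 34^2)/53 = 901/53 = 17, a_3 = floor((45 + 34)/17) = 4.
  m_4 = 17*4 - 34 = 34, d_4 = (2057 - 34^2)/17 = 901/17 = 53, a_4 = floor((45 + 34)/53) = 1.
  m_5 = 53*1 - 34 = 19, d_5 = (2057 - 19^2)/53 = 1696/53 = 32, a_5 = floor((45 + 19)/32) = 2.
  m_6 = 32*2 - 19 = 45, d_6 = (2057 - 45^2)/32 = 32/32 = 1, a_6 = floor((45 + 45)/1) = 90.
  m_7 = 1*90 - 45 = 45, d_7 = (2057 - 45^2)/1 = 32/1 = 32: (m_7, d_7) = (m_1, d_1) = (45, 32), so from here the quotients repeat a_1, ..., a_6; the period length is 6.
So sqrt(2057) = [45; (2, 1, 4, 1, 2, 90)] with period length k = 6.
k is even, so the fundamental solution of x^2 - 2057y^2 = 1 is (p_{k-1}, q_{k-1}) = (p_5, q_5); compute convergents through index 5.
Convergents (p_i = a_i*p_{i-1} + p_{i-2}, q_i = a_i*q_{i-1} + q_{i-2} with p_{-2}=0, p_{-1}=1, q_{-2}=1, q_{-1}=0):
  i=0: a_0=45, p_0 = 45*1 + 0 = 45, q_0 = 45*0 + 1 = 1.
  i=1: a_1=2, p_1 = 2*45 + 1 = 91, q_1 = 2*1 + 0 = 2.
  i=2: a_2=1, p_2 = 1*91 + 45 = 136, q_2 = 1*2 + 1 = 3.
  i=3: a_3=4, p_3 = 4*136 + 91 = 635, q_3 = 4*3 + 2 = 14.
  i=4: a_4=1, p_4 = 1*635 + 136 = 771, q_4 = 1*14 + 3 = 17.
  i=5: a_5=2, p_5 = 2*771 + 635 = 2177, q_5 = 2*17 + 14 = 48.
Check: 2177^2 - 2057*48^2 = 4739329 - 4739328 = 1, so (x, y) = (2177, 48) solves the equation, and by the theorem it is the least positive solution.

(x, y) = (2177, 48)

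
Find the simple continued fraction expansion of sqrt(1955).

[44; (4, 1, 1, 1, 4, 88)]

Write x_i = (sqrt(1955) + m_i)/d_i with (m_0, d_0) = (0, 1). a_0 = floor(sqrt(1955)) = 44, since 44^2 = 1936 <= 1955 < 2025 = 45^2.
Iterate m_{i+1} = d_i*a_i - m_i, d_{i+1} = (1955 - m_{i+1}^2)/d_i, a_{i+1} = floor((a_0 + m_{i+1})/d_{i+1}):
  m_1 = 1*44 - 0 = 44, d_1 = (1955 - 44^2)/1 = 19/1 = 19, a_1 = floor((44 + 44)/19) = 4.
  m_2 = 19*4 - 44 = 32, d_2 = (1955 - 32^2)/19 = 931/19 = 49, a_2 = floor((44 + 32)/49) = 1.
  m_3 = 49*1 - 32 = 17, d_3 = (1955 - 17^2)/49 = 1666/49 = 34, a_3 = floor((44 + 17)/34) = 1.
  m_4 = 34*1 - 17 = 17, d_4 = (1955 - 17^2)/34 = 1666/34 = 49, a_4 = floor((44 + 17)/49) = 1.
  m_5 = 49*1 - 17 = 32, d_5 = (1955 - 32^2)/49 = 931/49 = 19, a_5 = floor((44 + 32)/19) = 4.
  m_6 = 19*4 - 32 = 44, d_6 = (1955 - 44^2)/19 = 19/19 = 1, a_6 = floor((44 + 44)/1) = 88.
  m_7 = 1*88 - 44 = 44, d_7 = (1955 - 44^2)/1 = 19/1 = 19: (m_7, d_7) = (m_1, d_1) = (44, 19), so from here the quotients repeat a_1, ..., a_6; the period length is 6.
Hence the expansion of sqrt(1955) is a_0 = 44 followed by the repeating block 4, 1, 1, 1, 4, 88 (period 6).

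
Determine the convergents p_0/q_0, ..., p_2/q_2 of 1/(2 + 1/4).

Using the convergent recurrence p_i = a_i*p_{i-1} + p_{i-2}, q_i = a_i*q_{i-1} + q_{i-2} with p_{-2}=0, p_{-1}=1, q_{-2}=1, q_{-1}=0:
  i=0: a_0=0, p_0 = 0*1 + 0 = 0, q_0 = 0*0 + 1 = 1.
  i=1: a_1=2, p_1 = 2*0 + 1 = 1, q_1 = 2*1 + 0 = 2.
  i=2: a_2=4, p_2 = 4*1 + 0 = 4, q_2 = 4*2 + 1 = 9.

0/1, 1/2, 4/9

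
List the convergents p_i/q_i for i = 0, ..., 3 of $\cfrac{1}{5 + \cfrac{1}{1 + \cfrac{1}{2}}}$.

Using the convergent recurrence p_i = a_i*p_{i-1} + p_{i-2}, q_i = a_i*q_{i-1} + q_{i-2} with p_{-2}=0, p_{-1}=1, q_{-2}=1, q_{-1}=0:
  i=0: a_0=0, p_0 = 0*1 + 0 = 0, q_0 = 0*0 + 1 = 1.
  i=1: a_1=5, p_1 = 5*0 + 1 = 1, q_1 = 5*1 + 0 = 5.
  i=2: a_2=1, p_2 = 1*1 + 0 = 1, q_2 = 1*5 + 1 = 6.
  i=3: a_3=2, p_3 = 2*1 + 1 = 3, q_3 = 2*6 + 5 = 17.

0/1, 1/5, 1/6, 3/17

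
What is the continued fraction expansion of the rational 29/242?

Run the Euclidean algorithm on 29 and 242; the successive quotients are the partial quotients a_0, a_1, ... (each step inverts the fractional part left over by the previous one):
  29 = 0*242 + 29, so a_0 = 0.
  242 = 8*29 + 10, so a_1 = 8.
  29 = 2*10 + 9, so a_2 = 2.
  10 = 1*9 + 1, so a_3 = 1.
  9 = 9*1 + 0, so a_4 = 9.
The remainder reaches 0 after 5 divisions, so the expansion has 5 partial quotients, read off in order.

[0; 8, 2, 1, 9]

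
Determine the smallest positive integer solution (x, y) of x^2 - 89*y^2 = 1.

(x, y) = (500001, 53000)

First expand sqrt(89) as a continued fraction. With x_i = (sqrt(89) + m_i)/d_i and (m_0, d_0) = (0, 1): a_0 = floor(sqrt(89)) = 9, since 9^2 = 81 <= 89 < 100 = 10^2.
Iterate m_{i+1} = d_i*a_i - m_i, d_{i+1} = (89 - m_{i+1}^2)/d_i, a_{i+1} = floor((a_0 + m_{i+1})/d_{i+1}):
  m_1 = 1*9 - 0 = 9, d_1 = (89 - 9^2)/1 = 8/1 = 8, a_1 = floor((9 + 9)/8) = 2.
  m_2 = 8*2 - 9 = 7, d_2 = (89 - 7^2)/8 = 40/8 = 5, a_2 = floor((9 + 7)/5) = 3.
  m_3 = 5*3 - 7 = 8, d_3 = (89 - 8^2)/5 = 25/5 = 5, a_3 = floor((9 + 8)/5) = 3.
  m_4 = 5*3 - 8 = 7, d_4 = (89 - 7^2)/5 = 40/5 = 8, a_4 = floor((9 + 7)/8) = 2.
  m_5 = 8*2 - 7 = 9, d_5 = (89 - 9^2)/8 = 8/8 = 1, a_5 = floor((9 + 9)/1) = 18.
  m_6 = 1*18 - 9 = 9, d_6 = (89 - 9^2)/1 = 8/1 = 8: (m_6, d_6) = (m_1, d_1) = (9, 8), so from here the quotients repeat a_1, ..., a_5; the period length is 5.
So sqrt(89) = [9; (2, 3, 3, 2, 18)] with period length k = 5.
k is odd, so (p_{k-1}, q_{k-1}) only solves x^2 - 89y^2 = -1 and the fundamental solution of x^2 - 89y^2 = 1 is (p_{2k-1}, q_{2k-1}) = (p_9, q_9); compute convergents through index 9, running through the period twice.
Convergents (p_i = a_i*p_{i-1} + p_{i-2}, q_i = a_i*q_{i-1} + q_{i-2} with p_{-2}=0, p_{-1}=1, q_{-2}=1, q_{-1}=0):
  i=0: a_0=9, p_0 = 9*1 + 0 = 9, q_0 = 9*0 + 1 = 1.
  i=1: a_1=2, p_1 = 2*9 + 1 = 19, q_1 = 2*1 + 0 = 2.
  i=2: a_2=3, p_2 = 3*19 + 9 = 66, q_2 = 3*2 + 1 = 7.
  i=3: a_3=3, p_3 = 3*66 + 19 = 217, q_3 = 3*7 + 2 = 23.
  i=4: a_4=2, p_4 = 2*217 + 66 = 500, q_4 = 2*23 + 7 = 53.
  i=5: a_5=18, p_5 = 18*500 + 217 = 9217, q_5 = 18*53 + 23 = 977.
  i=6: a_6=2, p_6 = 2*9217 + 500 = 18934, q_6 = 2*977 + 53 = 2007.
  i=7: a_7=3, p_7 = 3*18934 + 9217 = 66019, q_7 = 3*2007 + 977 = 6998.
  i=8: a_8=3, p_8 = 3*66019 + 18934 = 216991, q_8 = 3*6998 + 2007 = 23001.
  i=9: a_9=2, p_9 = 2*216991 + 66019 = 500001, q_9 = 2*23001 + 6998 = 53000.
Indeed p_4^2 - 89*q_4^2 = 250000 - 250001 = -1, not +1.
Check: 500001^2 - 89*53000^2 = 250001000001 - 250001000000 = 1, so (x, y) = (500001, 53000) solves the equation, and by the theorem it is the least positive solution.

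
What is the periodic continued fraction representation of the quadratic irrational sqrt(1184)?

Write x_i = (sqrt(1184) + m_i)/d_i with (m_0, d_0) = (0, 1). a_0 = floor(sqrt(1184)) = 34, since 34^2 = 1156 <= 1184 < 1225 = 35^2.
Iterate m_{i+1} = d_i*a_i - m_i, d_{i+1} = (1184 - m_{i+1}^2)/d_i, a_{i+1} = floor((a_0 + m_{i+1})/d_{i+1}):
  m_1 = 1*34 - 0 = 34, d_1 = (1184 - 34^2)/1 = 28/1 = 28, a_1 = floor((34 + 34)/28) = 2.
  m_2 = 28*2 - 34 = 22, d_2 = (1184 - 22^2)/28 = 700/28 = 25, a_2 = floor((34 + 22)/25) = 2.
  m_3 = 25*2 - 22 = 28, d_3 = (1184 - 28^2)/25 = 400/25 = 16, a_3 = floor((34 + 28)/16) = 3.
  m_4 = 16*3 - 28 = 20, d_4 = (1184 - 20^2)/16 = 784/16 = 49, a_4 = floor((34 + 20)/49) = 1.
  m_5 = 49*1 - 20 = 29, d_5 = (1184 - 29^2)/49 = 343/49 = 7, a_5 = floor((34 + 29)/7) = 9.
  m_6 = 7*9 - 29 = 34, d_6 = (1184 - 34^2)/7 = 28/7 = 4, a_6 = floor((34 + 34)/4) = 17.
  m_7 = 4*17 - 34 = 34, d_7 = (1184 - 34^2)/4 = 28/4 = 7, a_7 = floor((34 + 34)/7) = 9.
  m_8 = 7*9 - 34 = 29, d_8 = (1184 - 29^2)/7 = 343/7 = 49, a_8 = floor((34 + 29)/49) = 1.
  m_9 = 49*1 - 29 = 20, d_9 = (1184 - 20^2)/49 = 784/49 = 16, a_9 = floor((34 + 20)/16) = 3.
  m_10 = 16*3 - 20 = 28, d_10 = (1184 - 28^2)/16 = 400/16 = 25, a_10 = floor((34 + 28)/25) = 2.
  m_11 = 25*2 - 28 = 22, d_11 = (1184 - 22^2)/25 = 700/25 = 28, a_11 = floor((34 + 22)/28) = 2.
  m_12 = 28*2 - 22 = 34, d_12 = (1184 - 34^2)/28 = 28/28 = 1, a_12 = floor((34 + 34)/1) = 68.
  m_13 = 1*68 - 34 = 34, d_13 = (1184 - 34^2)/1 = 28/1 = 28: (m_13, d_13) = (m_1, d_1) = (34, 28), so from here the quotients repeat a_1, ..., a_12; the period length is 12.
Hence the expansion of sqrt(1184) is a_0 = 34 followed by the repeating block 2, 2, 3, 1, 9, 17, 9, 1, 3, 2, 2, 68 (period 12).

[34; (2, 2, 3, 1, 9, 17, 9, 1, 3, 2, 2, 68)]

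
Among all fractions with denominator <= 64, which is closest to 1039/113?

331/36

Expand x = 1039/113 as a continued fraction with the Euclidean algorithm:
  1039 = 9*113 + 22, so a_0 = 9.
  113 = 5*22 + 3, so a_1 = 5.
  22 = 7*3 + 1, so a_2 = 7.
  3 = 3*1 + 0, so a_3 = 3.
so x = [9; 5, 7, 3].
Convergents (p_i = a_i*p_{i-1} + p_{i-2}, q_i = a_i*q_{i-1} + q_{i-2} with p_{-2}=0, p_{-1}=1, q_{-2}=1, q_{-1}=0), until the denominator exceeds 64:
  i=0: a_0=9, p_0 = 9*1 + 0 = 9, q_0 = 9*0 + 1 = 1.
  i=1: a_1=5, p_1 = 5*9 + 1 = 46, q_1 = 5*1 + 0 = 5.
  i=2: a_2=7, p_2 = 7*46 + 9 = 331, q_2 = 7*5 + 1 = 36.
  i=3: a_3=3, p_3 = 3*331 + 46 = 1039, q_3 = 3*36 + 5 = 113.
q_3 = 113 > 64, so the last convergent with denominator <= 64 is p_2/q_2 = 331/36.
The closest fraction with denominator <= 64 is either p_2/q_2 or the intermediate fraction (k*p_2 + p_1)/(k*q_2 + q_1) with the largest k >= 1 whose denominator stays <= 64; these approach x as k grows, and every other convergent or intermediate fraction in range is farther away.
Largest k: floor((64 - q_1)/q_2) = floor((64 - 5)/36) = 1.
That gives (1*331 + 46)/(1*36 + 5) = 377/41.
Compare the errors: |x - 331/36| = |1039*36 - 331*113|/(113*36) = 1/4068, and |x - 377/41| = |1039*41 - 377*113|/(113*41) = 2/4633.
Cross-multiplying, 1*4633 = 4633 < 8136 = 2*4068, so 1/4068 is smaller: the convergent 331/36 is closer to x than 377/41.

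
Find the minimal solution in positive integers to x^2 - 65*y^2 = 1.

(x, y) = (129, 16)

First expand sqrt(65) as a continued fraction. With x_i = (sqrt(65) + m_i)/d_i and (m_0, d_0) = (0, 1): a_0 = floor(sqrt(65)) = 8, since 8^2 = 64 <= 65 < 81 = 9^2.
Iterate m_{i+1} = d_i*a_i - m_i, d_{i+1} = (65 - m_{i+1}^2)/d_i, a_{i+1} = floor((a_0 + m_{i+1})/d_{i+1}):
  m_1 = 1*8 - 0 = 8, d_1 = (65 - 8^2)/1 = 1/1 = 1, a_1 = floor((8 + 8)/1) = 16.
  m_2 = 1*16 - 8 = 8, d_2 = (65 - 8^2)/1 = 1/1 = 1: (m_2, d_2) = (m_1, d_1) = (8, 1), so from here the quotient a_1 repeats; the period length is 1.
So sqrt(65) = [8; (16)] with period length k = 1.
k is odd, so (p_{k-1}, q_{k-1}) only solves x^2 - 65y^2 = -1 and the fundamental solution of x^2 - 65y^2 = 1 is (p_{2k-1}, q_{2k-1}) = (p_1, q_1); compute convergents through index 1, running through the period twice.
Convergents (p_i = a_i*p_{i-1} + p_{i-2}, q_i = a_i*q_{i-1} + q_{i-2} with p_{-2}=0, p_{-1}=1, q_{-2}=1, q_{-1}=0):
  i=0: a_0=8, p_0 = 8*1 + 0 = 8, q_0 = 8*0 + 1 = 1.
  i=1: a_1=16, p_1 = 16*8 + 1 = 129, q_1 = 16*1 + 0 = 16.
Indeed p_0^2 - 65*q_0^2 = 64 - 65 = -1, not +1.
Check: 129^2 - 65*16^2 = 16641 - 16640 = 1, so (x, y) = (129, 16) solves the equation, and by the theorem it is the least positive solution.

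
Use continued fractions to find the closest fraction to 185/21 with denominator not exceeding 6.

44/5

Expand x = 185/21 as a continued fraction with the Euclidean algorithm:
  185 = 8*21 + 17, so a_0 = 8.
  21 = 1*17 + 4, so a_1 = 1.
  17 = 4*4 + 1, so a_2 = 4.
  4 = 4*1 + 0, so a_3 = 4.
so x = [8; 1, 4, 4].
Convergents (p_i = a_i*p_{i-1} + p_{i-2}, q_i = a_i*q_{i-1} + q_{i-2} with p_{-2}=0, p_{-1}=1, q_{-2}=1, q_{-1}=0), until the denominator exceeds 6:
  i=0: a_0=8, p_0 = 8*1 + 0 = 8, q_0 = 8*0 + 1 = 1.
  i=1: a_1=1, p_1 = 1*8 + 1 = 9, q_1 = 1*1 + 0 = 1.
  i=2: a_2=4, p_2 = 4*9 + 8 = 44, q_2 = 4*1 + 1 = 5.
  i=3: a_3=4, p_3 = 4*44 + 9 = 185, q_3 = 4*5 + 1 = 21.
q_3 = 21 > 6, so the last convergent with denominator <= 6 is p_2/q_2 = 44/5.
The closest fraction with denominator <= 6 is either p_2/q_2 or the intermediate fraction (k*p_2 + p_1)/(k*q_2 + q_1) with the largest k >= 1 whose denominator stays <= 6; these approach x as k grows, and every other convergent or intermediate fraction in range is farther away.
Largest k: floor((6 - q_1)/q_2) = floor((6 - 1)/5) = 1.
That gives (1*44 + 9)/(1*5 + 1) = 53/6.
Compare the errors: |x - 44/5| = |185*5 - 44*21|/(21*5) = 1/105, and |x - 53/6| = |185*6 - 53*21|/(21*6) = 3/126.
Cross-multiplying, 1*126 = 126 < 315 = 3*105, so 1/105 is smaller: the convergent 44/5 is closer to x than 53/6.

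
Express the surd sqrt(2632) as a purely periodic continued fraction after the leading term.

Write x_i = (sqrt(2632) + m_i)/d_i with (m_0, d_0) = (0, 1). a_0 = floor(sqrt(2632)) = 51, since 51^2 = 2601 <= 2632 < 2704 = 52^2.
Iterate m_{i+1} = d_i*a_i - m_i, d_{i+1} = (2632 - m_{i+1}^2)/d_i, a_{i+1} = floor((a_0 + m_{i+1})/d_{i+1}):
  m_1 = 1*51 - 0 = 51, d_1 = (2632 - 51^2)/1 = 31/1 = 31, a_1 = floor((51 + 51)/31) = 3.
  m_2 = 31*3 - 51 = 42, d_2 = (2632 - 42^2)/31 = 868/31 = 28, a_2 = floor((51 + 42)/28) = 3.
  m_3 = 28*3 - 42 = 42, d_3 = (2632 - 42^2)/28 = 868/28 = 31, a_3 = floor((51 + 42)/31) = 3.
  m_4 = 31*3 - 42 = 51, d_4 = (2632 - 51^2)/31 = 31/31 = 1, a_4 = floor((51 + 51)/1) = 102.
  m_5 = 1*102 - 51 = 51, d_5 = (2632 - 51^2)/1 = 31/1 = 31: (m_5, d_5) = (m_1, d_1) = (51, 31), so from here the quotients repeat a_1, ..., a_4; the period length is 4.
Hence the expansion of sqrt(2632) is a_0 = 51 followed by the repeating block 3, 3, 3, 102 (period 4).

[51; (3, 3, 3, 102)]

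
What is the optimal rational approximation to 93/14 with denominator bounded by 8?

53/8

Expand x = 93/14 as a continued fraction with the Euclidean algorithm:
  93 = 6*14 + 9, so a_0 = 6.
  14 = 1*9 + 5, so a_1 = 1.
  9 = 1*5 + 4, so a_2 = 1.
  5 = 1*4 + 1, so a_3 = 1.
  4 = 4*1 + 0, so a_4 = 4.
so x = [6; 1, 1, 1, 4].
Convergents (p_i = a_i*p_{i-1} + p_{i-2}, q_i = a_i*q_{i-1} + q_{i-2} with p_{-2}=0, p_{-1}=1, q_{-2}=1, q_{-1}=0), until the denominator exceeds 8:
  i=0: a_0=6, p_0 = 6*1 + 0 = 6, q_0 = 6*0 + 1 = 1.
  i=1: a_1=1, p_1 = 1*6 + 1 = 7, q_1 = 1*1 + 0 = 1.
  i=2: a_2=1, p_2 = 1*7 + 6 = 13, q_2 = 1*1 + 1 = 2.
  i=3: a_3=1, p_3 = 1*13 + 7 = 20, q_3 = 1*2 + 1 = 3.
  i=4: a_4=4, p_4 = 4*20 + 13 = 93, q_4 = 4*3 + 2 = 14.
q_4 = 14 > 8, so the last convergent with denominator <= 8 is p_3/q_3 = 20/3.
The closest fraction with denominator <= 8 is either p_3/q_3 or the intermediate fraction (k*p_3 + p_2)/(k*q_3 + q_2) with the largest k >= 1 whose denominator stays <= 8; these approach x as k grows, and every other convergent or intermediate fraction in range is farther away.
Largest k: floor((8 - q_2)/q_3) = floor((8 - 2)/3) = 2.
That gives (2*20 + 13)/(2*3 + 2) = 53/8.
Compare the errors: |x - 20/3| = |93*3 - 20*14|/(14*3) = 1/42, and |x - 53/8| = |93*8 - 53*14|/(14*8) = 2/112.
Cross-multiplying, 2*42 = 84 < 112 = 1*112, so 2/112 is smaller: the intermediate fraction 53/8 is closer to x than 20/3.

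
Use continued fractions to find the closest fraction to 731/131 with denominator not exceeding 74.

279/50

Expand x = 731/131 as a continued fraction with the Euclidean algorithm:
  731 = 5*131 + 76, so a_0 = 5.
  131 = 1*76 + 55, so a_1 = 1.
  76 = 1*55 + 21, so a_2 = 1.
  55 = 2*21 + 13, so a_3 = 2.
  21 = 1*13 + 8, so a_4 = 1.
  13 = 1*8 + 5, so a_5 = 1.
  8 = 1*5 + 3, so a_6 = 1.
  5 = 1*3 + 2, so a_7 = 1.
  3 = 1*2 + 1, so a_8 = 1.
  2 = 2*1 + 0, so a_9 = 2.
so x = [5; 1, 1, 2, 1, 1, 1, 1, 1, 2].
Convergents (p_i = a_i*p_{i-1} + p_{i-2}, q_i = a_i*q_{i-1} + q_{i-2} with p_{-2}=0, p_{-1}=1, q_{-2}=1, q_{-1}=0), until the denominator exceeds 74:
  i=0: a_0=5, p_0 = 5*1 + 0 = 5, q_0 = 5*0 + 1 = 1.
  i=1: a_1=1, p_1 = 1*5 + 1 = 6, q_1 = 1*1 + 0 = 1.
  i=2: a_2=1, p_2 = 1*6 + 5 = 11, q_2 = 1*1 + 1 = 2.
  i=3: a_3=2, p_3 = 2*11 + 6 = 28, q_3 = 2*2 + 1 = 5.
  i=4: a_4=1, p_4 = 1*28 + 11 = 39, q_4 = 1*5 + 2 = 7.
  i=5: a_5=1, p_5 = 1*39 + 28 = 67, q_5 = 1*7 + 5 = 12.
  i=6: a_6=1, p_6 = 1*67 + 39 = 106, q_6 = 1*12 + 7 = 19.
  i=7: a_7=1, p_7 = 1*106 + 67 = 173, q_7 = 1*19 + 12 = 31.
  i=8: a_8=1, p_8 = 1*173 + 106 = 279, q_8 = 1*31 + 19 = 50.
  i=9: a_9=2, p_9 = 2*279 + 173 = 731, q_9 = 2*50 + 31 = 131.
q_9 = 131 > 74, so the last convergent with denominator <= 74 is p_8/q_8 = 279/50.
The closest fraction with denominator <= 74 is either p_8/q_8 or the intermediate fraction (k*p_8 + p_7)/(k*q_8 + q_7) with the largest k >= 1 whose denominator stays <= 74; these approach x as k grows, and every other convergent or intermediate fraction in range is farther away.
Largest k: floor((74 - q_7)/q_8) = floor((74 - 31)/50) = 0.
Since k = 0, no intermediate fraction beyond p_8/q_8 has denominator <= 74, so the convergent 279/50 is the closest (its error is |731*50 - 279*131|/(131*50) = 1/6550).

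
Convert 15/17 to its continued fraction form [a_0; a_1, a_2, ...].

[0; 1, 7, 2]

Run the Euclidean algorithm on 15 and 17; the successive quotients are the partial quotients a_0, a_1, ... (each step inverts the fractional part left over by the previous one):
  15 = 0*17 + 15, so a_0 = 0.
  17 = 1*15 + 2, so a_1 = 1.
  15 = 7*2 + 1, so a_2 = 7.
  2 = 2*1 + 0, so a_3 = 2.
The remainder reaches 0 after 4 divisions, so the expansion has 4 partial quotients, read off in order.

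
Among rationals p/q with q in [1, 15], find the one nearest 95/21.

Expand x = 95/21 as a continued fraction with the Euclidean algorithm:
  95 = 4*21 + 11, so a_0 = 4.
  21 = 1*11 + 10, so a_1 = 1.
  11 = 1*10 + 1, so a_2 = 1.
  10 = 10*1 + 0, so a_3 = 10.
so x = [4; 1, 1, 10].
Convergents (p_i = a_i*p_{i-1} + p_{i-2}, q_i = a_i*q_{i-1} + q_{i-2} with p_{-2}=0, p_{-1}=1, q_{-2}=1, q_{-1}=0), until the denominator exceeds 15:
  i=0: a_0=4, p_0 = 4*1 + 0 = 4, q_0 = 4*0 + 1 = 1.
  i=1: a_1=1, p_1 = 1*4 + 1 = 5, q_1 = 1*1 + 0 = 1.
  i=2: a_2=1, p_2 = 1*5 + 4 = 9, q_2 = 1*1 + 1 = 2.
  i=3: a_3=10, p_3 = 10*9 + 5 = 95, q_3 = 10*2 + 1 = 21.
q_3 = 21 > 15, so the last convergent with denominator <= 15 is p_2/q_2 = 9/2.
The closest fraction with denominator <= 15 is either p_2/q_2 or the intermediate fraction (k*p_2 + p_1)/(k*q_2 + q_1) with the largest k >= 1 whose denominator stays <= 15; these approach x as k grows, and every other convergent or intermediate fraction in range is farther away.
Largest k: floor((15 - q_1)/q_2) = floor((15 - 1)/2) = 7.
That gives (7*9 + 5)/(7*2 + 1) = 68/15.
Compare the errors: |x - 9/2| = |95*2 - 9*21|/(21*2) = 1/42, and |x - 68/15| = |95*15 - 68*21|/(21*15) = 3/315.
Cross-multiplying, 3*42 = 126 < 315 = 1*315, so 3/315 is smaller: the intermediate fraction 68/15 is closer to x than 9/2.

68/15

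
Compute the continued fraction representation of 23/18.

Run the Euclidean algorithm on 23 and 18; the successive quotients are the partial quotients a_0, a_1, ... (each step inverts the fractional part left over by the previous one):
  23 = 1*18 + 5, so a_0 = 1.
  18 = 3*5 + 3, so a_1 = 3.
  5 = 1*3 + 2, so a_2 = 1.
  3 = 1*2 + 1, so a_3 = 1.
  2 = 2*1 + 0, so a_4 = 2.
The remainder reaches 0 after 5 divisions, so the expansion has 5 partial quotients, read off in order.

[1; 3, 1, 1, 2]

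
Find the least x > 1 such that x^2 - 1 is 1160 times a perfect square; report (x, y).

(x, y) = (579, 17)

First expand sqrt(1160) as a continued fraction. With x_i = (sqrt(1160) + m_i)/d_i and (m_0, d_0) = (0, 1): a_0 = floor(sqrt(1160)) = 34, since 34^2 = 1156 <= 1160 < 1225 = 35^2.
Iterate m_{i+1} = d_i*a_i - m_i, d_{i+1} = (1160 - m_{i+1}^2)/d_i, a_{i+1} = floor((a_0 + m_{i+1})/d_{i+1}):
  m_1 = 1*34 - 0 = 34, d_1 = (1160 - 34^2)/1 = 4/1 = 4, a_1 = floor((34 + 34)/4) = 17.
  m_2 = 4*17 - 34 = 34, d_2 = (1160 - 34^2)/4 = 4/4 = 1, a_2 = floor((34 + 34)/1) = 68.
  m_3 = 1*68 - 34 = 34, d_3 = (1160 - 34^2)/1 = 4/1 = 4: (m_3, d_3) = (m_1, d_1) = (34, 4), so from here the quotients repeat a_1, a_2; the period length is 2.
So sqrt(1160) = [34; (17, 68)] with period length k = 2.
k is even, so the fundamental solution of x^2 - 1160y^2 = 1 is (p_{k-1}, q_{k-1}) = (p_1, q_1); compute convergents through index 1.
Convergents (p_i = a_i*p_{i-1} + p_{i-2}, q_i = a_i*q_{i-1} + q_{i-2} with p_{-2}=0, p_{-1}=1, q_{-2}=1, q_{-1}=0):
  i=0: a_0=34, p_0 = 34*1 + 0 = 34, q_0 = 34*0 + 1 = 1.
  i=1: a_1=17, p_1 = 17*34 + 1 = 579, q_1 = 17*1 + 0 = 17.
Check: 579^2 - 1160*17^2 = 335241 - 335240 = 1, so (x, y) = (579, 17) solves the equation, and by the theorem it is the least positive solution.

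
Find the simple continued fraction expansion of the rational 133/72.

[1; 1, 5, 1, 1, 5]

Run the Euclidean algorithm on 133 and 72; the successive quotients are the partial quotients a_0, a_1, ... (each step inverts the fractional part left over by the previous one):
  133 = 1*72 + 61, so a_0 = 1.
  72 = 1*61 + 11, so a_1 = 1.
  61 = 5*11 + 6, so a_2 = 5.
  11 = 1*6 + 5, so a_3 = 1.
  6 = 1*5 + 1, so a_4 = 1.
  5 = 5*1 + 0, so a_5 = 5.
The remainder reaches 0 after 6 divisions, so the expansion has 6 partial quotients, read off in order.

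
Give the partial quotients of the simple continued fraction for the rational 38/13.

[2; 1, 12]

Run the Euclidean algorithm on 38 and 13; the successive quotients are the partial quotients a_0, a_1, ... (each step inverts the fractional part left over by the previous one):
  38 = 2*13 + 12, so a_0 = 2.
  13 = 1*12 + 1, so a_1 = 1.
  12 = 12*1 + 0, so a_2 = 12.
The remainder reaches 0 after 3 divisions, so the expansion has 3 partial quotients, read off in order.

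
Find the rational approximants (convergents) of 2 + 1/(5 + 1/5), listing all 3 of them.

Using the convergent recurrence p_i = a_i*p_{i-1} + p_{i-2}, q_i = a_i*q_{i-1} + q_{i-2} with p_{-2}=0, p_{-1}=1, q_{-2}=1, q_{-1}=0:
  i=0: a_0=2, p_0 = 2*1 + 0 = 2, q_0 = 2*0 + 1 = 1.
  i=1: a_1=5, p_1 = 5*2 + 1 = 11, q_1 = 5*1 + 0 = 5.
  i=2: a_2=5, p_2 = 5*11 + 2 = 57, q_2 = 5*5 + 1 = 26.

2/1, 11/5, 57/26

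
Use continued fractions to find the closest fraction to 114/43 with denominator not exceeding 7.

Expand x = 114/43 as a continued fraction with the Euclidean algorithm:
  114 = 2*43 + 28, so a_0 = 2.
  43 = 1*28 + 15, so a_1 = 1.
  28 = 1*15 + 13, so a_2 = 1.
  15 = 1*13 + 2, so a_3 = 1.
  13 = 6*2 + 1, so a_4 = 6.
  2 = 2*1 + 0, so a_5 = 2.
so x = [2; 1, 1, 1, 6, 2].
Convergents (p_i = a_i*p_{i-1} + p_{i-2}, q_i = a_i*q_{i-1} + q_{i-2} with p_{-2}=0, p_{-1}=1, q_{-2}=1, q_{-1}=0), until the denominator exceeds 7:
  i=0: a_0=2, p_0 = 2*1 + 0 = 2, q_0 = 2*0 + 1 = 1.
  i=1: a_1=1, p_1 = 1*2 + 1 = 3, q_1 = 1*1 + 0 = 1.
  i=2: a_2=1, p_2 = 1*3 + 2 = 5, q_2 = 1*1 + 1 = 2.
  i=3: a_3=1, p_3 = 1*5 + 3 = 8, q_3 = 1*2 + 1 = 3.
  i=4: a_4=6, p_4 = 6*8 + 5 = 53, q_4 = 6*3 + 2 = 20.
q_4 = 20 > 7, so the last convergent with denominator <= 7 is p_3/q_3 = 8/3.
The closest fraction with denominator <= 7 is either p_3/q_3 or the intermediate fraction (k*p_3 + p_2)/(k*q_3 + q_2) with the largest k >= 1 whose denominator stays <= 7; these approach x as k grows, and every other convergent or intermediate fraction in range is farther away.
Largest k: floor((7 - q_2)/q_3) = floor((7 - 2)/3) = 1.
That gives (1*8 + 5)/(1*3 + 2) = 13/5.
Compare the errors: |x - 8/3| = |114*3 - 8*43|/(43*3) = 2/129, and |x - 13/5| = |114*5 - 13*43|/(43*5) = 11/215.
Cross-multiplying, 2*215 = 430 < 1419 = 11*129, so 2/129 is smaller: the convergent 8/3 is closer to x than 13/5.

8/3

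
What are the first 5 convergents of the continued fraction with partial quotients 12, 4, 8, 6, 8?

Using the convergent recurrence p_i = a_i*p_{i-1} + p_{i-2}, q_i = a_i*q_{i-1} + q_{i-2} with p_{-2}=0, p_{-1}=1, q_{-2}=1, q_{-1}=0:
  i=0: a_0=12, p_0 = 12*1 + 0 = 12, q_0 = 12*0 + 1 = 1.
  i=1: a_1=4, p_1 = 4*12 + 1 = 49, q_1 = 4*1 + 0 = 4.
  i=2: a_2=8, p_2 = 8*49 + 12 = 404, q_2 = 8*4 + 1 = 33.
  i=3: a_3=6, p_3 = 6*404 + 49 = 2473, q_3 = 6*33 + 4 = 202.
  i=4: a_4=8, p_4 = 8*2473 + 404 = 20188, q_4 = 8*202 + 33 = 1649.

12/1, 49/4, 404/33, 2473/202, 20188/1649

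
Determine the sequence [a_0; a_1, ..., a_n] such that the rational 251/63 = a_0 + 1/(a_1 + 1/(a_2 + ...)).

[3; 1, 62]

Run the Euclidean algorithm on 251 and 63; the successive quotients are the partial quotients a_0, a_1, ... (each step inverts the fractional part left over by the previous one):
  251 = 3*63 + 62, so a_0 = 3.
  63 = 1*62 + 1, so a_1 = 1.
  62 = 62*1 + 0, so a_2 = 62.
The remainder reaches 0 after 3 divisions, so the expansion has 3 partial quotients, read off in order.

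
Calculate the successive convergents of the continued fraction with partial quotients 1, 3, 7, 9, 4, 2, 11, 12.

Using the convergent recurrence p_i = a_i*p_{i-1} + p_{i-2}, q_i = a_i*q_{i-1} + q_{i-2} with p_{-2}=0, p_{-1}=1, q_{-2}=1, q_{-1}=0:
  i=0: a_0=1, p_0 = 1*1 + 0 = 1, q_0 = 1*0 + 1 = 1.
  i=1: a_1=3, p_1 = 3*1 + 1 = 4, q_1 = 3*1 + 0 = 3.
  i=2: a_2=7, p_2 = 7*4 + 1 = 29, q_2 = 7*3 + 1 = 22.
  i=3: a_3=9, p_3 = 9*29 + 4 = 265, q_3 = 9*22 + 3 = 201.
  i=4: a_4=4, p_4 = 4*265 + 29 = 1089, q_4 = 4*201 + 22 = 826.
  i=5: a_5=2, p_5 = 2*1089 + 265 = 2443, q_5 = 2*826 + 201 = 1853.
  i=6: a_6=11, p_6 = 11*2443 + 1089 = 27962, q_6 = 11*1853 + 826 = 21209.
  i=7: a_7=12, p_7 = 12*27962 + 2443 = 337987, q_7 = 12*21209 + 1853 = 256361.

1/1, 4/3, 29/22, 265/201, 1089/826, 2443/1853, 27962/21209, 337987/256361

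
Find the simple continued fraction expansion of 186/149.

Run the Euclidean algorithm on 186 and 149; the successive quotients are the partial quotients a_0, a_1, ... (each step inverts the fractional part left over by the previous one):
  186 = 1*149 + 37, so a_0 = 1.
  149 = 4*37 + 1, so a_1 = 4.
  37 = 37*1 + 0, so a_2 = 37.
The remainder reaches 0 after 3 divisions, so the expansion has 3 partial quotients, read off in order.

[1; 4, 37]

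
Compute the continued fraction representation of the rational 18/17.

Run the Euclidean algorithm on 18 and 17; the successive quotients are the partial quotients a_0, a_1, ... (each step inverts the fractional part left over by the previous one):
  18 = 1*17 + 1, so a_0 = 1.
  17 = 17*1 + 0, so a_1 = 17.
The remainder reaches 0 after 2 divisions, so the expansion has 2 partial quotients, read off in order.

[1; 17]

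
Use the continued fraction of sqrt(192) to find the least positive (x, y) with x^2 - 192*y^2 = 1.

First expand sqrt(192) as a continued fraction. With x_i = (sqrt(192) + m_i)/d_i and (m_0, d_0) = (0, 1): a_0 = floor(sqrt(192)) = 13, since 13^2 = 169 <= 192 < 196 = 14^2.
Iterate m_{i+1} = d_i*a_i - m_i, d_{i+1} = (192 - m_{i+1}^2)/d_i, a_{i+1} = floor((a_0 + m_{i+1})/d_{i+1}):
  m_1 = 1*13 - 0 = 13, d_1 = (192 - 13^2)/1 = 23/1 = 23, a_1 = floor((13 + 13)/23) = 1.
  m_2 = 23*1 - 13 = 10, d_2 = (192 - 10^2)/23 = 92/23 = 4, a_2 = floor((13 + 10)/4) = 5.
  m_3 = 4*5 - 10 = 10, d_3 = (192 - 10^2)/4 = 92/4 = 23, a_3 = floor((13 + 10)/23) = 1.
  m_4 = 23*1 - 10 = 13, d_4 = (192 - 13^2)/23 = 23/23 = 1, a_4 = floor((13 + 13)/1) = 26.
  m_5 = 1*26 - 13 = 13, d_5 = (192 - 13^2)/1 = 23/1 = 23: (m_5, d_5) = (m_1, d_1) = (13, 23), so from here the quotients repeat a_1, ..., a_4; the period length is 4.
So sqrt(192) = [13; (1, 5, 1, 26)] with period length k = 4.
k is even, so the fundamental solution of x^2 - 192y^2 = 1 is (p_{k-1}, q_{k-1}) = (p_3, q_3); compute convergents through index 3.
Convergents (p_i = a_i*p_{i-1} + p_{i-2}, q_i = a_i*q_{i-1} + q_{i-2} with p_{-2}=0, p_{-1}=1, q_{-2}=1, q_{-1}=0):
  i=0: a_0=13, p_0 = 13*1 + 0 = 13, q_0 = 13*0 + 1 = 1.
  i=1: a_1=1, p_1 = 1*13 + 1 = 14, q_1 = 1*1 + 0 = 1.
  i=2: a_2=5, p_2 = 5*14 + 13 = 83, q_2 = 5*1 + 1 = 6.
  i=3: a_3=1, p_3 = 1*83 + 14 = 97, q_3 = 1*6 + 1 = 7.
Check: 97^2 - 192*7^2 = 9409 - 9408 = 1, so (x, y) = (97, 7) solves the equation, and by the theorem it is the least positive solution.

(x, y) = (97, 7)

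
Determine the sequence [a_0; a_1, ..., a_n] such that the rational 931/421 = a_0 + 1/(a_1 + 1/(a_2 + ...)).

Run the Euclidean algorithm on 931 and 421; the successive quotients are the partial quotients a_0, a_1, ... (each step inverts the fractional part left over by the previous one):
  931 = 2*421 + 89, so a_0 = 2.
  421 = 4*89 + 65, so a_1 = 4.
  89 = 1*65 + 24, so a_2 = 1.
  65 = 2*24 + 17, so a_3 = 2.
  24 = 1*17 + 7, so a_4 = 1.
  17 = 2*7 + 3, so a_5 = 2.
  7 = 2*3 + 1, so a_6 = 2.
  3 = 3*1 + 0, so a_7 = 3.
The remainder reaches 0 after 8 divisions, so the expansion has 8 partial quotients, read off in order.

[2; 4, 1, 2, 1, 2, 2, 3]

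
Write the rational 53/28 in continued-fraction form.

[1; 1, 8, 3]

Run the Euclidean algorithm on 53 and 28; the successive quotients are the partial quotients a_0, a_1, ... (each step inverts the fractional part left over by the previous one):
  53 = 1*28 + 25, so a_0 = 1.
  28 = 1*25 + 3, so a_1 = 1.
  25 = 8*3 + 1, so a_2 = 8.
  3 = 3*1 + 0, so a_3 = 3.
The remainder reaches 0 after 4 divisions, so the expansion has 4 partial quotients, read off in order.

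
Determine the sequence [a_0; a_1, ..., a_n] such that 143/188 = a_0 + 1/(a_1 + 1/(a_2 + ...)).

[0; 1, 3, 5, 1, 1, 1, 2]

Run the Euclidean algorithm on 143 and 188; the successive quotients are the partial quotients a_0, a_1, ... (each step inverts the fractional part left over by the previous one):
  143 = 0*188 + 143, so a_0 = 0.
  188 = 1*143 + 45, so a_1 = 1.
  143 = 3*45 + 8, so a_2 = 3.
  45 = 5*8 + 5, so a_3 = 5.
  8 = 1*5 + 3, so a_4 = 1.
  5 = 1*3 + 2, so a_5 = 1.
  3 = 1*2 + 1, so a_6 = 1.
  2 = 2*1 + 0, so a_7 = 2.
The remainder reaches 0 after 8 divisions, so the expansion has 8 partial quotients, read off in order.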